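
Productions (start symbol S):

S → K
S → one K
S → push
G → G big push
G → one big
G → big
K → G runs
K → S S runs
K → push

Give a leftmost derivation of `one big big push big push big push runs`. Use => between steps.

S => one K   [S → one K]
one K => one G runs   [K → G runs]
one G runs => one G big push runs   [G → G big push]
one G big push runs => one G big push big push runs   [G → G big push]
one G big push big push runs => one G big push big push big push runs   [G → G big push]
one G big push big push big push runs => one big big push big push big push runs   [G → big]

S => one K => one G runs => one G big push runs => one G big push big push runs => one G big push big push big push runs => one big big push big push big push runs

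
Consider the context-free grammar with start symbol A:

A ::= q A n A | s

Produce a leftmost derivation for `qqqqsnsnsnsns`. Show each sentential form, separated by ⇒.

A ⇒ qAnA ⇒ qqAnAnA ⇒ qqqAnAnAnA ⇒ qqqqAnAnAnAnA ⇒ qqqqsnAnAnAnA ⇒ qqqqsnsnAnAnA ⇒ qqqqsnsnsnAnA ⇒ qqqqsnsnsnsnA ⇒ qqqqsnsnsnsns

A ⇒ qAnA   [A ::= q A n A]
qAnA ⇒ qqAnAnA   [A ::= q A n A]
qqAnAnA ⇒ qqqAnAnAnA   [A ::= q A n A]
qqqAnAnAnA ⇒ qqqqAnAnAnAnA   [A ::= q A n A]
qqqqAnAnAnAnA ⇒ qqqqsnAnAnAnA   [A ::= s]
qqqqsnAnAnAnA ⇒ qqqqsnsnAnAnA   [A ::= s]
qqqqsnsnAnAnA ⇒ qqqqsnsnsnAnA   [A ::= s]
qqqqsnsnsnAnA ⇒ qqqqsnsnsnsnA   [A ::= s]
qqqqsnsnsnsnA ⇒ qqqqsnsnsnsns   [A ::= s]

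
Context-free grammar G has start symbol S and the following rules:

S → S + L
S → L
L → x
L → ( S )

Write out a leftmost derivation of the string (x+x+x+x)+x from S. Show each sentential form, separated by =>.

S => S+L   [S → S + L]
S+L => L+L   [S → L]
L+L => (S)+L   [L → ( S )]
(S)+L => (S+L)+L   [S → S + L]
(S+L)+L => (S+L+L)+L   [S → S + L]
(S+L+L)+L => (S+L+L+L)+L   [S → S + L]
(S+L+L+L)+L => (L+L+L+L)+L   [S → L]
(L+L+L+L)+L => (x+L+L+L)+L   [L → x]
(x+L+L+L)+L => (x+x+L+L)+L   [L → x]
(x+x+L+L)+L => (x+x+x+L)+L   [L → x]
(x+x+x+L)+L => (x+x+x+x)+L   [L → x]
(x+x+x+x)+L => (x+x+x+x)+x   [L → x]

S => S+L => L+L => (S)+L => (S+L)+L => (S+L+L)+L => (S+L+L+L)+L => (L+L+L+L)+L => (x+L+L+L)+L => (x+x+L+L)+L => (x+x+x+L)+L => (x+x+x+x)+L => (x+x+x+x)+x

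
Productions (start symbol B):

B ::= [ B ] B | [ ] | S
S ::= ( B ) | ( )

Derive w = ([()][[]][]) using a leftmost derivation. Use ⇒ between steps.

B ⇒ S ⇒ (B) ⇒ ([B]B) ⇒ ([S]B) ⇒ ([()]B) ⇒ ([()][B]B) ⇒ ([()][[]]B) ⇒ ([()][[]][])

B ⇒ S   [B ::= S]
S ⇒ (B)   [S ::= ( B )]
(B) ⇒ ([B]B)   [B ::= [ B ] B]
([B]B) ⇒ ([S]B)   [B ::= S]
([S]B) ⇒ ([()]B)   [S ::= ( )]
([()]B) ⇒ ([()][B]B)   [B ::= [ B ] B]
([()][B]B) ⇒ ([()][[]]B)   [B ::= [ ]]
([()][[]]B) ⇒ ([()][[]][])   [B ::= [ ]]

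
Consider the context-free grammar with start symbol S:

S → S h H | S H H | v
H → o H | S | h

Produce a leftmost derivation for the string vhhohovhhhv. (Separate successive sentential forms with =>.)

S => ShH => SHHhH => ShHHHhH => vhHHHhH => vhhHHhH => vhhoHHhH => vhhohHhH => vhhohoHhH => vhhohoShH => vhhohoShHhH => vhhohovhHhH => vhhohovhhhH => vhhohovhhhS => vhhohovhhhv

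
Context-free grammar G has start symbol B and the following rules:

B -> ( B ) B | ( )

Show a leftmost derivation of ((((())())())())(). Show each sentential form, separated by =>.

B => (B)B   [B -> ( B ) B]
(B)B => ((B)B)B   [B -> ( B ) B]
((B)B)B => (((B)B)B)B   [B -> ( B ) B]
(((B)B)B)B => ((((B)B)B)B)B   [B -> ( B ) B]
((((B)B)B)B)B => ((((())B)B)B)B   [B -> ( )]
((((())B)B)B)B => ((((())())B)B)B   [B -> ( )]
((((())())B)B)B => ((((())())())B)B   [B -> ( )]
((((())())())B)B => ((((())())())())B   [B -> ( )]
((((())())())())B => ((((())())())())()   [B -> ( )]

B => (B)B => ((B)B)B => (((B)B)B)B => ((((B)B)B)B)B => ((((())B)B)B)B => ((((())())B)B)B => ((((())())())B)B => ((((())())())())B => ((((())())())())()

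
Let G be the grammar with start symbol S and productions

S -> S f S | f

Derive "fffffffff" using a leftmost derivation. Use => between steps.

S => SfS   [S -> S f S]
SfS => SfSfS   [S -> S f S]
SfSfS => SfSfSfS   [S -> S f S]
SfSfSfS => SfSfSfSfS   [S -> S f S]
SfSfSfSfS => ffSfSfSfS   [S -> f]
ffSfSfSfS => ffffSfSfS   [S -> f]
ffffSfSfS => ffffffSfS   [S -> f]
ffffffSfS => ffffffffS   [S -> f]
ffffffffS => fffffffff   [S -> f]

S => SfS => SfSfS => SfSfSfS => SfSfSfSfS => ffSfSfSfS => ffffSfSfS => ffffffSfS => ffffffffS => fffffffff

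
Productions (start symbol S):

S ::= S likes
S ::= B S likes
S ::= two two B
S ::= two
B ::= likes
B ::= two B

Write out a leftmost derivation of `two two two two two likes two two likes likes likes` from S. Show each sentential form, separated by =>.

S => B S likes   [S ::= B S likes]
B S likes => two B S likes   [B ::= two B]
two B S likes => two two B S likes   [B ::= two B]
two two B S likes => two two two B S likes   [B ::= two B]
two two two B S likes => two two two two B S likes   [B ::= two B]
two two two two B S likes => two two two two two B S likes   [B ::= two B]
two two two two two B S likes => two two two two two likes S likes   [B ::= likes]
two two two two two likes S likes => two two two two two likes S likes likes   [S ::= S likes]
two two two two two likes S likes likes => two two two two two likes two two B likes likes   [S ::= two two B]
two two two two two likes two two B likes likes => two two two two two likes two two likes likes likes   [B ::= likes]

S => B S likes => two B S likes => two two B S likes => two two two B S likes => two two two two B S likes => two two two two two B S likes => two two two two two likes S likes => two two two two two likes S likes likes => two two two two two likes two two B likes likes => two two two two two likes two two likes likes likes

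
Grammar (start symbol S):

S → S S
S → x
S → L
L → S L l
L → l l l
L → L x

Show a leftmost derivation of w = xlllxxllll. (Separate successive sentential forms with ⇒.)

S ⇒ L ⇒ SLl ⇒ SSLl ⇒ xSLl ⇒ xLLl ⇒ xLxLl ⇒ xLxxLl ⇒ xlllxxLl ⇒ xlllxxllll

S ⇒ L   [S → L]
L ⇒ SLl   [L → S L l]
SLl ⇒ SSLl   [S → S S]
SSLl ⇒ xSLl   [S → x]
xSLl ⇒ xLLl   [S → L]
xLLl ⇒ xLxLl   [L → L x]
xLxLl ⇒ xLxxLl   [L → L x]
xLxxLl ⇒ xlllxxLl   [L → l l l]
xlllxxLl ⇒ xlllxxllll   [L → l l l]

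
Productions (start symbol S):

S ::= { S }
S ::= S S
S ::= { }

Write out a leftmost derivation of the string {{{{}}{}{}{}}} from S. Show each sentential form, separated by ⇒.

S ⇒ {S}   [S ::= { S }]
{S} ⇒ {{S}}   [S ::= { S }]
{{S}} ⇒ {{SS}}   [S ::= S S]
{{SS}} ⇒ {{SSS}}   [S ::= S S]
{{SSS}} ⇒ {{SSSS}}   [S ::= S S]
{{SSSS}} ⇒ {{{S}SSS}}   [S ::= { S }]
{{{S}SSS}} ⇒ {{{{}}SSS}}   [S ::= { }]
{{{{}}SSS}} ⇒ {{{{}}{}SS}}   [S ::= { }]
{{{{}}{}SS}} ⇒ {{{{}}{}{}S}}   [S ::= { }]
{{{{}}{}{}S}} ⇒ {{{{}}{}{}{}}}   [S ::= { }]

S ⇒ {S} ⇒ {{S}} ⇒ {{SS}} ⇒ {{SSS}} ⇒ {{SSSS}} ⇒ {{{S}SSS}} ⇒ {{{{}}SSS}} ⇒ {{{{}}{}SS}} ⇒ {{{{}}{}{}S}} ⇒ {{{{}}{}{}{}}}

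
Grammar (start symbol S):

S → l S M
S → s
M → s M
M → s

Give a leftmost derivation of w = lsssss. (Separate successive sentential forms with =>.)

S => lSM   [S → l S M]
lSM => lsM   [S → s]
lsM => lssM   [M → s M]
lssM => lsssM   [M → s M]
lsssM => lssssM   [M → s M]
lssssM => lsssss   [M → s]

S => lSM => lsM => lssM => lsssM => lssssM => lsssss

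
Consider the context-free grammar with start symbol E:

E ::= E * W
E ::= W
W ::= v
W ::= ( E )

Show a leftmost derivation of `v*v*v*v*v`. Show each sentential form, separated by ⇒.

E ⇒ E*W ⇒ E*W*W ⇒ E*W*W*W ⇒ E*W*W*W*W ⇒ W*W*W*W*W ⇒ v*W*W*W*W ⇒ v*v*W*W*W ⇒ v*v*v*W*W ⇒ v*v*v*v*W ⇒ v*v*v*v*v

E ⇒ E*W   [E ::= E * W]
E*W ⇒ E*W*W   [E ::= E * W]
E*W*W ⇒ E*W*W*W   [E ::= E * W]
E*W*W*W ⇒ E*W*W*W*W   [E ::= E * W]
E*W*W*W*W ⇒ W*W*W*W*W   [E ::= W]
W*W*W*W*W ⇒ v*W*W*W*W   [W ::= v]
v*W*W*W*W ⇒ v*v*W*W*W   [W ::= v]
v*v*W*W*W ⇒ v*v*v*W*W   [W ::= v]
v*v*v*W*W ⇒ v*v*v*v*W   [W ::= v]
v*v*v*v*W ⇒ v*v*v*v*v   [W ::= v]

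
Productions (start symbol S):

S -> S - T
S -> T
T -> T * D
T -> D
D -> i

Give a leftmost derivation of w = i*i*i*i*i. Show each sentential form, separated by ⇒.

S ⇒ T   [S -> T]
T ⇒ T*D   [T -> T * D]
T*D ⇒ T*D*D   [T -> T * D]
T*D*D ⇒ T*D*D*D   [T -> T * D]
T*D*D*D ⇒ T*D*D*D*D   [T -> T * D]
T*D*D*D*D ⇒ D*D*D*D*D   [T -> D]
D*D*D*D*D ⇒ i*D*D*D*D   [D -> i]
i*D*D*D*D ⇒ i*i*D*D*D   [D -> i]
i*i*D*D*D ⇒ i*i*i*D*D   [D -> i]
i*i*i*D*D ⇒ i*i*i*i*D   [D -> i]
i*i*i*i*D ⇒ i*i*i*i*i   [D -> i]

S ⇒ T ⇒ T*D ⇒ T*D*D ⇒ T*D*D*D ⇒ T*D*D*D*D ⇒ D*D*D*D*D ⇒ i*D*D*D*D ⇒ i*i*D*D*D ⇒ i*i*i*D*D ⇒ i*i*i*i*D ⇒ i*i*i*i*i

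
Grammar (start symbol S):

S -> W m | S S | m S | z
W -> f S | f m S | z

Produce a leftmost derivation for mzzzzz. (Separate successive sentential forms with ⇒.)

S ⇒ SS ⇒ SSS ⇒ SSSS ⇒ SSSSS ⇒ mSSSSS ⇒ mzSSSS ⇒ mzzSSS ⇒ mzzzSS ⇒ mzzzzS ⇒ mzzzzz

S ⇒ SS   [S -> S S]
SS ⇒ SSS   [S -> S S]
SSS ⇒ SSSS   [S -> S S]
SSSS ⇒ SSSSS   [S -> S S]
SSSSS ⇒ mSSSSS   [S -> m S]
mSSSSS ⇒ mzSSSS   [S -> z]
mzSSSS ⇒ mzzSSS   [S -> z]
mzzSSS ⇒ mzzzSS   [S -> z]
mzzzSS ⇒ mzzzzS   [S -> z]
mzzzzS ⇒ mzzzzz   [S -> z]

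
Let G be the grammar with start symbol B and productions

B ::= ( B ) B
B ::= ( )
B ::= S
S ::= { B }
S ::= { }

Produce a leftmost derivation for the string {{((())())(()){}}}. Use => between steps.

B => S => {B} => {S} => {{B}} => {{(B)B}} => {{((B)B)B}} => {{((())B)B}} => {{((())())B}} => {{((())())(B)B}} => {{((())())(())B}} => {{((())())(())S}} => {{((())())(()){}}}

B => S   [B ::= S]
S => {B}   [S ::= { B }]
{B} => {S}   [B ::= S]
{S} => {{B}}   [S ::= { B }]
{{B}} => {{(B)B}}   [B ::= ( B ) B]
{{(B)B}} => {{((B)B)B}}   [B ::= ( B ) B]
{{((B)B)B}} => {{((())B)B}}   [B ::= ( )]
{{((())B)B}} => {{((())())B}}   [B ::= ( )]
{{((())())B}} => {{((())())(B)B}}   [B ::= ( B ) B]
{{((())())(B)B}} => {{((())())(())B}}   [B ::= ( )]
{{((())())(())B}} => {{((())())(())S}}   [B ::= S]
{{((())())(())S}} => {{((())())(()){}}}   [S ::= { }]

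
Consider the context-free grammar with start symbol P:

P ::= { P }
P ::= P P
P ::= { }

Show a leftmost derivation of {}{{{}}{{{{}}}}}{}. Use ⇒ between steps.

P ⇒ PP ⇒ {}P ⇒ {}PP ⇒ {}{P}P ⇒ {}{PP}P ⇒ {}{{P}P}P ⇒ {}{{{}}P}P ⇒ {}{{{}}{P}}P ⇒ {}{{{}}{{P}}}P ⇒ {}{{{}}{{{P}}}}P ⇒ {}{{{}}{{{{}}}}}P ⇒ {}{{{}}{{{{}}}}}{}

P ⇒ PP   [P ::= P P]
PP ⇒ {}P   [P ::= { }]
{}P ⇒ {}PP   [P ::= P P]
{}PP ⇒ {}{P}P   [P ::= { P }]
{}{P}P ⇒ {}{PP}P   [P ::= P P]
{}{PP}P ⇒ {}{{P}P}P   [P ::= { P }]
{}{{P}P}P ⇒ {}{{{}}P}P   [P ::= { }]
{}{{{}}P}P ⇒ {}{{{}}{P}}P   [P ::= { P }]
{}{{{}}{P}}P ⇒ {}{{{}}{{P}}}P   [P ::= { P }]
{}{{{}}{{P}}}P ⇒ {}{{{}}{{{P}}}}P   [P ::= { P }]
{}{{{}}{{{P}}}}P ⇒ {}{{{}}{{{{}}}}}P   [P ::= { }]
{}{{{}}{{{{}}}}}P ⇒ {}{{{}}{{{{}}}}}{}   [P ::= { }]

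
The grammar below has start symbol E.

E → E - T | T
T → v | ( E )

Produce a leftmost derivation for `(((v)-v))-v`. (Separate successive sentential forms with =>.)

E=>E-T=>T-T=>(E)-T=>(T)-T=>((E))-T=>((E-T))-T=>((T-T))-T=>(((E)-T))-T=>(((T)-T))-T=>(((v)-T))-T=>(((v)-v))-T=>(((v)-v))-v

E => E-T   [E → E - T]
E-T => T-T   [E → T]
T-T => (E)-T   [T → ( E )]
(E)-T => (T)-T   [E → T]
(T)-T => ((E))-T   [T → ( E )]
((E))-T => ((E-T))-T   [E → E - T]
((E-T))-T => ((T-T))-T   [E → T]
((T-T))-T => (((E)-T))-T   [T → ( E )]
(((E)-T))-T => (((T)-T))-T   [E → T]
(((T)-T))-T => (((v)-T))-T   [T → v]
(((v)-T))-T => (((v)-v))-T   [T → v]
(((v)-v))-T => (((v)-v))-v   [T → v]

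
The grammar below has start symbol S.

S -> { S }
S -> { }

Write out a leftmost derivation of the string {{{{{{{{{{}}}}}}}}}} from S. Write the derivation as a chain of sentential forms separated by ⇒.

S⇒{S}⇒{{S}}⇒{{{S}}}⇒{{{{S}}}}⇒{{{{{S}}}}}⇒{{{{{{S}}}}}}⇒{{{{{{{S}}}}}}}⇒{{{{{{{{S}}}}}}}}⇒{{{{{{{{{S}}}}}}}}}⇒{{{{{{{{{{}}}}}}}}}}

S ⇒ {S}   [S -> { S }]
{S} ⇒ {{S}}   [S -> { S }]
{{S}} ⇒ {{{S}}}   [S -> { S }]
{{{S}}} ⇒ {{{{S}}}}   [S -> { S }]
{{{{S}}}} ⇒ {{{{{S}}}}}   [S -> { S }]
{{{{{S}}}}} ⇒ {{{{{{S}}}}}}   [S -> { S }]
{{{{{{S}}}}}} ⇒ {{{{{{{S}}}}}}}   [S -> { S }]
{{{{{{{S}}}}}}} ⇒ {{{{{{{{S}}}}}}}}   [S -> { S }]
{{{{{{{{S}}}}}}}} ⇒ {{{{{{{{{S}}}}}}}}}   [S -> { S }]
{{{{{{{{{S}}}}}}}}} ⇒ {{{{{{{{{{}}}}}}}}}}   [S -> { }]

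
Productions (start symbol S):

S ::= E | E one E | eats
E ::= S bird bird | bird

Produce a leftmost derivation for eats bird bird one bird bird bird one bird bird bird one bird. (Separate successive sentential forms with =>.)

S => E one E => S bird bird one E => E one E bird bird one E => S bird bird one E bird bird one E => E one E bird bird one E bird bird one E => S bird bird one E bird bird one E bird bird one E => eats bird bird one E bird bird one E bird bird one E => eats bird bird one bird bird bird one E bird bird one E => eats bird bird one bird bird bird one bird bird bird one E => eats bird bird one bird bird bird one bird bird bird one bird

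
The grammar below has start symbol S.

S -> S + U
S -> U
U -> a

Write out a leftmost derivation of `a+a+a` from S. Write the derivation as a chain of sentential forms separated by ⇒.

S ⇒ S+U   [S -> S + U]
S+U ⇒ S+U+U   [S -> S + U]
S+U+U ⇒ U+U+U   [S -> U]
U+U+U ⇒ a+U+U   [U -> a]
a+U+U ⇒ a+a+U   [U -> a]
a+a+U ⇒ a+a+a   [U -> a]

S ⇒ S+U ⇒ S+U+U ⇒ U+U+U ⇒ a+U+U ⇒ a+a+U ⇒ a+a+a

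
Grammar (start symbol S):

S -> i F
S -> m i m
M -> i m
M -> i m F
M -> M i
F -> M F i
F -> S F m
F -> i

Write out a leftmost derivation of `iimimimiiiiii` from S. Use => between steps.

S=>iF=>iMFi=>iimFi=>iimMFii=>iimimFFii=>iimimMFiFii=>iimimMiFiFii=>iimimimiFiFii=>iimimimiiiFii=>iimimimiiiiii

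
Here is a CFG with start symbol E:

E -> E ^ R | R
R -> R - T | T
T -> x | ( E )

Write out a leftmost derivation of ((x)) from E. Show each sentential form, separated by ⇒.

E ⇒ R ⇒ T ⇒ (E) ⇒ (R) ⇒ (T) ⇒ ((E)) ⇒ ((R)) ⇒ ((T)) ⇒ ((x))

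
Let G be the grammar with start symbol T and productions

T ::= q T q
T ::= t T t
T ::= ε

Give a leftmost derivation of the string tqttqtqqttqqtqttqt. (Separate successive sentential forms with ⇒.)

T ⇒ tTt   [T ::= t T t]
tTt ⇒ tqTqt   [T ::= q T q]
tqTqt ⇒ tqtTtqt   [T ::= t T t]
tqtTtqt ⇒ tqttTttqt   [T ::= t T t]
tqttTttqt ⇒ tqttqTqttqt   [T ::= q T q]
tqttqTqttqt ⇒ tqttqtTtqttqt   [T ::= t T t]
tqttqtTtqttqt ⇒ tqttqtqTqtqttqt   [T ::= q T q]
tqttqtqTqtqttqt ⇒ tqttqtqqTqqtqttqt   [T ::= q T q]
tqttqtqqTqqtqttqt ⇒ tqttqtqqtTtqqtqttqt   [T ::= t T t]
tqttqtqqtTtqqtqttqt ⇒ tqttqtqqttqqtqttqt   [T ::= ε]

T⇒tTt⇒tqTqt⇒tqtTtqt⇒tqttTttqt⇒tqttqTqttqt⇒tqttqtTtqttqt⇒tqttqtqTqtqttqt⇒tqttqtqqTqqtqttqt⇒tqttqtqqtTtqqtqttqt⇒tqttqtqqttqqtqttqt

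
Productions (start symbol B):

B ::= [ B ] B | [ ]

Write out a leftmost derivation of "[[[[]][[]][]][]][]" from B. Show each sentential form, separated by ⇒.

B ⇒ [B]B   [B ::= [ B ] B]
[B]B ⇒ [[B]B]B   [B ::= [ B ] B]
[[B]B]B ⇒ [[[B]B]B]B   [B ::= [ B ] B]
[[[B]B]B]B ⇒ [[[[]]B]B]B   [B ::= [ ]]
[[[[]]B]B]B ⇒ [[[[]][B]B]B]B   [B ::= [ B ] B]
[[[[]][B]B]B]B ⇒ [[[[]][[]]B]B]B   [B ::= [ ]]
[[[[]][[]]B]B]B ⇒ [[[[]][[]][]]B]B   [B ::= [ ]]
[[[[]][[]][]]B]B ⇒ [[[[]][[]][]][]]B   [B ::= [ ]]
[[[[]][[]][]][]]B ⇒ [[[[]][[]][]][]][]   [B ::= [ ]]

B⇒[B]B⇒[[B]B]B⇒[[[B]B]B]B⇒[[[[]]B]B]B⇒[[[[]][B]B]B]B⇒[[[[]][[]]B]B]B⇒[[[[]][[]][]]B]B⇒[[[[]][[]][]][]]B⇒[[[[]][[]][]][]][]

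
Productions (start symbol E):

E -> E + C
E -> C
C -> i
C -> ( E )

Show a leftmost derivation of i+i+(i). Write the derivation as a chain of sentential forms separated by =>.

E => E+C => E+C+C => C+C+C => i+C+C => i+i+C => i+i+(E) => i+i+(C) => i+i+(i)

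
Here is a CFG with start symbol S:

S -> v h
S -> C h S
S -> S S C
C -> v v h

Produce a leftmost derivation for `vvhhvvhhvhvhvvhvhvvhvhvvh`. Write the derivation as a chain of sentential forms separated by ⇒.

S⇒SSC⇒ChSSC⇒vvhhSSC⇒vvhhSSCSC⇒vvhhSSCSCSC⇒vvhhChSSCSCSC⇒vvhhvvhhSSCSCSC⇒vvhhvvhhvhSCSCSC⇒vvhhvvhhvhvhCSCSC⇒vvhhvvhhvhvhvvhSCSC⇒vvhhvvhhvhvhvvhvhCSC⇒vvhhvvhhvhvhvvhvhvvhSC⇒vvhhvvhhvhvhvvhvhvvhvhC⇒vvhhvvhhvhvhvvhvhvvhvhvvh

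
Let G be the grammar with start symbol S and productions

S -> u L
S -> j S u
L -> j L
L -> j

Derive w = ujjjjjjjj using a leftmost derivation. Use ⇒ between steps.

S ⇒ uL ⇒ ujL ⇒ ujjL ⇒ ujjjL ⇒ ujjjjL ⇒ ujjjjjL ⇒ ujjjjjjL ⇒ ujjjjjjjL ⇒ ujjjjjjjj

S ⇒ uL   [S -> u L]
uL ⇒ ujL   [L -> j L]
ujL ⇒ ujjL   [L -> j L]
ujjL ⇒ ujjjL   [L -> j L]
ujjjL ⇒ ujjjjL   [L -> j L]
ujjjjL ⇒ ujjjjjL   [L -> j L]
ujjjjjL ⇒ ujjjjjjL   [L -> j L]
ujjjjjjL ⇒ ujjjjjjjL   [L -> j L]
ujjjjjjjL ⇒ ujjjjjjjj   [L -> j]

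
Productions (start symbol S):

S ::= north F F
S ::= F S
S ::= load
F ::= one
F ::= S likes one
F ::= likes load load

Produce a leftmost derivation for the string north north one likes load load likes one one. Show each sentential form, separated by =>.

S => north F F => north S likes one F => north north F F likes one F => north north one F likes one F => north north one likes load load likes one F => north north one likes load load likes one one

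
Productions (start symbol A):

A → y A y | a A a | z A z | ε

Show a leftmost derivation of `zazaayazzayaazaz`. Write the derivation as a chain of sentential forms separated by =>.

A => zAz   [A → z A z]
zAz => zaAaz   [A → a A a]
zaAaz => zazAzaz   [A → z A z]
zazAzaz => zazaAazaz   [A → a A a]
zazaAazaz => zazaaAaazaz   [A → a A a]
zazaaAaazaz => zazaayAyaazaz   [A → y A y]
zazaayAyaazaz => zazaayaAayaazaz   [A → a A a]
zazaayaAayaazaz => zazaayazAzayaazaz   [A → z A z]
zazaayazAzayaazaz => zazaayazzayaazaz   [A → ε]

A => zAz => zaAaz => zazAzaz => zazaAazaz => zazaaAaazaz => zazaayAyaazaz => zazaayaAayaazaz => zazaayazAzayaazaz => zazaayazzayaazaz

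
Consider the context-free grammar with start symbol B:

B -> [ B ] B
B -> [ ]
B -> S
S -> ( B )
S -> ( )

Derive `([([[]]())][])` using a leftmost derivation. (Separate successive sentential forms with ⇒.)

B ⇒ S   [B -> S]
S ⇒ (B)   [S -> ( B )]
(B) ⇒ ([B]B)   [B -> [ B ] B]
([B]B) ⇒ ([S]B)   [B -> S]
([S]B) ⇒ ([(B)]B)   [S -> ( B )]
([(B)]B) ⇒ ([([B]B)]B)   [B -> [ B ] B]
([([B]B)]B) ⇒ ([([[]]B)]B)   [B -> [ ]]
([([[]]B)]B) ⇒ ([([[]]S)]B)   [B -> S]
([([[]]S)]B) ⇒ ([([[]]())]B)   [S -> ( )]
([([[]]())]B) ⇒ ([([[]]())][])   [B -> [ ]]

B ⇒ S ⇒ (B) ⇒ ([B]B) ⇒ ([S]B) ⇒ ([(B)]B) ⇒ ([([B]B)]B) ⇒ ([([[]]B)]B) ⇒ ([([[]]S)]B) ⇒ ([([[]]())]B) ⇒ ([([[]]())][])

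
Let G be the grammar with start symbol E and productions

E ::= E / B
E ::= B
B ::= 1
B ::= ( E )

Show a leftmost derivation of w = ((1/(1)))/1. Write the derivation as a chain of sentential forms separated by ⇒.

E⇒E/B⇒B/B⇒(E)/B⇒(B)/B⇒((E))/B⇒((E/B))/B⇒((B/B))/B⇒((1/B))/B⇒((1/(E)))/B⇒((1/(B)))/B⇒((1/(1)))/B⇒((1/(1)))/1

E ⇒ E/B   [E ::= E / B]
E/B ⇒ B/B   [E ::= B]
B/B ⇒ (E)/B   [B ::= ( E )]
(E)/B ⇒ (B)/B   [E ::= B]
(B)/B ⇒ ((E))/B   [B ::= ( E )]
((E))/B ⇒ ((E/B))/B   [E ::= E / B]
((E/B))/B ⇒ ((B/B))/B   [E ::= B]
((B/B))/B ⇒ ((1/B))/B   [B ::= 1]
((1/B))/B ⇒ ((1/(E)))/B   [B ::= ( E )]
((1/(E)))/B ⇒ ((1/(B)))/B   [E ::= B]
((1/(B)))/B ⇒ ((1/(1)))/B   [B ::= 1]
((1/(1)))/B ⇒ ((1/(1)))/1   [B ::= 1]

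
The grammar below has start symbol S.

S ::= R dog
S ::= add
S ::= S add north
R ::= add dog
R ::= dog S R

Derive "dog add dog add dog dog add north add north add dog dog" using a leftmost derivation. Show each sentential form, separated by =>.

S => R dog => dog S R dog => dog add R dog => dog add dog S R dog => dog add dog S add north R dog => dog add dog S add north add north R dog => dog add dog R dog add north add north R dog => dog add dog add dog dog add north add north R dog => dog add dog add dog dog add north add north add dog dog

S => R dog   [S ::= R dog]
R dog => dog S R dog   [R ::= dog S R]
dog S R dog => dog add R dog   [S ::= add]
dog add R dog => dog add dog S R dog   [R ::= dog S R]
dog add dog S R dog => dog add dog S add north R dog   [S ::= S add north]
dog add dog S add north R dog => dog add dog S add north add north R dog   [S ::= S add north]
dog add dog S add north add north R dog => dog add dog R dog add north add north R dog   [S ::= R dog]
dog add dog R dog add north add north R dog => dog add dog add dog dog add north add north R dog   [R ::= add dog]
dog add dog add dog dog add north add north R dog => dog add dog add dog dog add north add north add dog dog   [R ::= add dog]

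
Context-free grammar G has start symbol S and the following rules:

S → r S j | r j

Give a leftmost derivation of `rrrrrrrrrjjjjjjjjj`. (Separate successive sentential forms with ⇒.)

S ⇒ rSj   [S → r S j]
rSj ⇒ rrSjj   [S → r S j]
rrSjj ⇒ rrrSjjj   [S → r S j]
rrrSjjj ⇒ rrrrSjjjj   [S → r S j]
rrrrSjjjj ⇒ rrrrrSjjjjj   [S → r S j]
rrrrrSjjjjj ⇒ rrrrrrSjjjjjj   [S → r S j]
rrrrrrSjjjjjj ⇒ rrrrrrrSjjjjjjj   [S → r S j]
rrrrrrrSjjjjjjj ⇒ rrrrrrrrSjjjjjjjj   [S → r S j]
rrrrrrrrSjjjjjjjj ⇒ rrrrrrrrrjjjjjjjjj   [S → r j]

S ⇒ rSj ⇒ rrSjj ⇒ rrrSjjj ⇒ rrrrSjjjj ⇒ rrrrrSjjjjj ⇒ rrrrrrSjjjjjj ⇒ rrrrrrrSjjjjjjj ⇒ rrrrrrrrSjjjjjjjj ⇒ rrrrrrrrrjjjjjjjjj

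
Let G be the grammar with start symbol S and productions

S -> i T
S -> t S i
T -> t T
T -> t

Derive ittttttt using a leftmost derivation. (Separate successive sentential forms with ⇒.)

S ⇒ iT ⇒ itT ⇒ ittT ⇒ itttT ⇒ ittttT ⇒ itttttT ⇒ ittttttT ⇒ ittttttt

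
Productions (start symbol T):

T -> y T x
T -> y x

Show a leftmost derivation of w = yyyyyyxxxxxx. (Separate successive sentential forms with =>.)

T=>yTx=>yyTxx=>yyyTxxx=>yyyyTxxxx=>yyyyyTxxxxx=>yyyyyyxxxxxx

T => yTx   [T -> y T x]
yTx => yyTxx   [T -> y T x]
yyTxx => yyyTxxx   [T -> y T x]
yyyTxxx => yyyyTxxxx   [T -> y T x]
yyyyTxxxx => yyyyyTxxxxx   [T -> y T x]
yyyyyTxxxxx => yyyyyyxxxxxx   [T -> y x]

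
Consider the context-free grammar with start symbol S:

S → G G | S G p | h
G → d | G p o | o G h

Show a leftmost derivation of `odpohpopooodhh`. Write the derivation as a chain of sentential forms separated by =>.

S => GG   [S → G G]
GG => GpoG   [G → G p o]
GpoG => GpopoG   [G → G p o]
GpopoG => oGhpopoG   [G → o G h]
oGhpopoG => oGpohpopoG   [G → G p o]
oGpohpopoG => odpohpopoG   [G → d]
odpohpopoG => odpohpopooGh   [G → o G h]
odpohpopooGh => odpohpopoooGhh   [G → o G h]
odpohpopoooGhh => odpohpopooodhh   [G → d]

S=>GG=>GpoG=>GpopoG=>oGhpopoG=>oGpohpopoG=>odpohpopoG=>odpohpopooGh=>odpohpopoooGhh=>odpohpopooodhh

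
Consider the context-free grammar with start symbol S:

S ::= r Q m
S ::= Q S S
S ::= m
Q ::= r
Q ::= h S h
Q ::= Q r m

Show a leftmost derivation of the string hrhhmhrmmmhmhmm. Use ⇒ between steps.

S ⇒ QSS ⇒ hShSS ⇒ hrQmhSS ⇒ hrhShmhSS ⇒ hrhQSShmhSS ⇒ hrhQrmSShmhSS ⇒ hrhhShrmSShmhSS ⇒ hrhhmhrmSShmhSS ⇒ hrhhmhrmmShmhSS ⇒ hrhhmhrmmmhmhSS ⇒ hrhhmhrmmmhmhmS ⇒ hrhhmhrmmmhmhmm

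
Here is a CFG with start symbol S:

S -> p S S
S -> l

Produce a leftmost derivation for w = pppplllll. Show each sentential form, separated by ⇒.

S ⇒ pSS ⇒ ppSSS ⇒ pppSSSS ⇒ ppppSSSSS ⇒ pppplSSSS ⇒ ppppllSSS ⇒ pppplllSS ⇒ ppppllllS ⇒ pppplllll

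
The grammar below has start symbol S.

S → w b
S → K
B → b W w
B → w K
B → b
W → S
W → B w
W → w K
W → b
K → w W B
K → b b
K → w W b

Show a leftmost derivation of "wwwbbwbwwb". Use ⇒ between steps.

S⇒K⇒wWb⇒wBwb⇒wwKwb⇒wwwWBwb⇒wwwbBwb⇒wwwbbWwwb⇒wwwbbSwwb⇒wwwbbwbwwb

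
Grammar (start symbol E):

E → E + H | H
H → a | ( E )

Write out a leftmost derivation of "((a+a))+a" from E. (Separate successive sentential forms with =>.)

E => E+H => H+H => (E)+H => (H)+H => ((E))+H => ((E+H))+H => ((H+H))+H => ((a+H))+H => ((a+a))+H => ((a+a))+a

E => E+H   [E → E + H]
E+H => H+H   [E → H]
H+H => (E)+H   [H → ( E )]
(E)+H => (H)+H   [E → H]
(H)+H => ((E))+H   [H → ( E )]
((E))+H => ((E+H))+H   [E → E + H]
((E+H))+H => ((H+H))+H   [E → H]
((H+H))+H => ((a+H))+H   [H → a]
((a+H))+H => ((a+a))+H   [H → a]
((a+a))+H => ((a+a))+a   [H → a]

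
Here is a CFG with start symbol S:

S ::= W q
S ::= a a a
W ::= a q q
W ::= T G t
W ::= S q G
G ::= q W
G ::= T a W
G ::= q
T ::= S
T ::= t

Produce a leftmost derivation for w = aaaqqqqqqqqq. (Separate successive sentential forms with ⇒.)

S ⇒ Wq   [S ::= W q]
Wq ⇒ SqGq   [W ::= S q G]
SqGq ⇒ WqqGq   [S ::= W q]
WqqGq ⇒ SqGqqGq   [W ::= S q G]
SqGqqGq ⇒ WqqGqqGq   [S ::= W q]
WqqGqqGq ⇒ SqGqqGqqGq   [W ::= S q G]
SqGqqGqqGq ⇒ aaaqGqqGqqGq   [S ::= a a a]
aaaqGqqGqqGq ⇒ aaaqqqqGqqGq   [G ::= q]
aaaqqqqGqqGq ⇒ aaaqqqqqqqGq   [G ::= q]
aaaqqqqqqqGq ⇒ aaaqqqqqqqqq   [G ::= q]

S ⇒ Wq ⇒ SqGq ⇒ WqqGq ⇒ SqGqqGq ⇒ WqqGqqGq ⇒ SqGqqGqqGq ⇒ aaaqGqqGqqGq ⇒ aaaqqqqGqqGq ⇒ aaaqqqqqqqGq ⇒ aaaqqqqqqqqq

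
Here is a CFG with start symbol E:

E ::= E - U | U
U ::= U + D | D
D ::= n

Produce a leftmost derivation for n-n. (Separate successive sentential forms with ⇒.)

E⇒E-U⇒U-U⇒D-U⇒n-U⇒n-D⇒n-n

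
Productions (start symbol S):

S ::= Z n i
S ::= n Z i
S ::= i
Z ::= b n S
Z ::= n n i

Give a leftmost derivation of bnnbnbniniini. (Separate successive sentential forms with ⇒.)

S⇒Zni⇒bnSni⇒bnnZini⇒bnnbnSini⇒bnnbnZniini⇒bnnbnbnSniini⇒bnnbnbniniini

S ⇒ Zni   [S ::= Z n i]
Zni ⇒ bnSni   [Z ::= b n S]
bnSni ⇒ bnnZini   [S ::= n Z i]
bnnZini ⇒ bnnbnSini   [Z ::= b n S]
bnnbnSini ⇒ bnnbnZniini   [S ::= Z n i]
bnnbnZniini ⇒ bnnbnbnSniini   [Z ::= b n S]
bnnbnbnSniini ⇒ bnnbnbniniini   [S ::= i]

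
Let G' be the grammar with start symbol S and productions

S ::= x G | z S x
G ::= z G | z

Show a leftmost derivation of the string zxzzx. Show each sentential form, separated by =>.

S => zSx => zxGx => zxzGx => zxzzx

S => zSx   [S ::= z S x]
zSx => zxGx   [S ::= x G]
zxGx => zxzGx   [G ::= z G]
zxzGx => zxzzx   [G ::= z]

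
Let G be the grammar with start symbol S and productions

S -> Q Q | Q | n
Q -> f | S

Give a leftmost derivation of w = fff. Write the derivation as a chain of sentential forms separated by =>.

S => QQ   [S -> Q Q]
QQ => fQ   [Q -> f]
fQ => fS   [Q -> S]
fS => fQQ   [S -> Q Q]
fQQ => ffQ   [Q -> f]
ffQ => fff   [Q -> f]

S=>QQ=>fQ=>fS=>fQQ=>ffQ=>fff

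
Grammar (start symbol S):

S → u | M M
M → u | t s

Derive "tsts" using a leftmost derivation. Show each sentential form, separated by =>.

S=>MM=>tsM=>tsts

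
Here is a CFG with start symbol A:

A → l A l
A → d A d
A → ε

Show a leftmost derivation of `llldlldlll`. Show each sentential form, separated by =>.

A => lAl => llAll => lllAlll => llldAdlll => llldlAldlll => llldlldlll

A => lAl   [A → l A l]
lAl => llAll   [A → l A l]
llAll => lllAlll   [A → l A l]
lllAlll => llldAdlll   [A → d A d]
llldAdlll => llldlAldlll   [A → l A l]
llldlAldlll => llldlldlll   [A → ε]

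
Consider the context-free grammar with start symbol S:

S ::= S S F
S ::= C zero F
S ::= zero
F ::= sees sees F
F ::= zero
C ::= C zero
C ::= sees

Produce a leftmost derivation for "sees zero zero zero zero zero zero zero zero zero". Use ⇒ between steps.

S ⇒ S S F ⇒ S S F S F ⇒ C zero F S F S F ⇒ C zero zero F S F S F ⇒ C zero zero zero F S F S F ⇒ C zero zero zero zero F S F S F ⇒ sees zero zero zero zero F S F S F ⇒ sees zero zero zero zero zero S F S F ⇒ sees zero zero zero zero zero zero F S F ⇒ sees zero zero zero zero zero zero zero S F ⇒ sees zero zero zero zero zero zero zero zero F ⇒ sees zero zero zero zero zero zero zero zero zero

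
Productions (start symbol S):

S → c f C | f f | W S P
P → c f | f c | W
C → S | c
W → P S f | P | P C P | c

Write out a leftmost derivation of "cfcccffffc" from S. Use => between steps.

S => cfC => cfS => cfWSP => cfPCPSP => cfWCPSP => cfcCPSP => cfccPSP => cfcccfSP => cfcccfffP => cfcccffffc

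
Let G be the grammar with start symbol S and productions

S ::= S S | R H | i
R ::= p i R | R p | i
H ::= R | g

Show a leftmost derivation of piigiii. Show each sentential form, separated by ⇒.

S ⇒ SS ⇒ SSS ⇒ SSSS ⇒ RHSSS ⇒ piRHSSS ⇒ piiHSSS ⇒ piigSSS ⇒ piigiSS ⇒ piigiiS ⇒ piigiii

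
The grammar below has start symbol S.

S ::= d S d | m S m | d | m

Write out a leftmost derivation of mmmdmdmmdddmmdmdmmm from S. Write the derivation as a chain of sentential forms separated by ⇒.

S ⇒ mSm   [S ::= m S m]
mSm ⇒ mmSmm   [S ::= m S m]
mmSmm ⇒ mmmSmmm   [S ::= m S m]
mmmSmmm ⇒ mmmdSdmmm   [S ::= d S d]
mmmdSdmmm ⇒ mmmdmSmdmmm   [S ::= m S m]
mmmdmSmdmmm ⇒ mmmdmdSdmdmmm   [S ::= d S d]
mmmdmdSdmdmmm ⇒ mmmdmdmSmdmdmmm   [S ::= m S m]
mmmdmdmSmdmdmmm ⇒ mmmdmdmmSmmdmdmmm   [S ::= m S m]
mmmdmdmmSmmdmdmmm ⇒ mmmdmdmmdSdmmdmdmmm   [S ::= d S d]
mmmdmdmmdSdmmdmdmmm ⇒ mmmdmdmmdddmmdmdmmm   [S ::= d]

S⇒mSm⇒mmSmm⇒mmmSmmm⇒mmmdSdmmm⇒mmmdmSmdmmm⇒mmmdmdSdmdmmm⇒mmmdmdmSmdmdmmm⇒mmmdmdmmSmmdmdmmm⇒mmmdmdmmdSdmmdmdmmm⇒mmmdmdmmdddmmdmdmmm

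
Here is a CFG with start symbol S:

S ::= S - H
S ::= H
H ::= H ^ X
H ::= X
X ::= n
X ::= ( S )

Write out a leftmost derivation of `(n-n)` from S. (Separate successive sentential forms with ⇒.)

S ⇒ H   [S ::= H]
H ⇒ X   [H ::= X]
X ⇒ (S)   [X ::= ( S )]
(S) ⇒ (S-H)   [S ::= S - H]
(S-H) ⇒ (H-H)   [S ::= H]
(H-H) ⇒ (X-H)   [H ::= X]
(X-H) ⇒ (n-H)   [X ::= n]
(n-H) ⇒ (n-X)   [H ::= X]
(n-X) ⇒ (n-n)   [X ::= n]

S ⇒ H ⇒ X ⇒ (S) ⇒ (S-H) ⇒ (H-H) ⇒ (X-H) ⇒ (n-H) ⇒ (n-X) ⇒ (n-n)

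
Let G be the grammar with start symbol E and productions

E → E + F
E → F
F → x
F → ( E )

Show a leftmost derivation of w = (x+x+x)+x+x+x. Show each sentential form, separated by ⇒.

E ⇒ E+F ⇒ E+F+F ⇒ E+F+F+F ⇒ F+F+F+F ⇒ (E)+F+F+F ⇒ (E+F)+F+F+F ⇒ (E+F+F)+F+F+F ⇒ (F+F+F)+F+F+F ⇒ (x+F+F)+F+F+F ⇒ (x+x+F)+F+F+F ⇒ (x+x+x)+F+F+F ⇒ (x+x+x)+x+F+F ⇒ (x+x+x)+x+x+F ⇒ (x+x+x)+x+x+x

E ⇒ E+F   [E → E + F]
E+F ⇒ E+F+F   [E → E + F]
E+F+F ⇒ E+F+F+F   [E → E + F]
E+F+F+F ⇒ F+F+F+F   [E → F]
F+F+F+F ⇒ (E)+F+F+F   [F → ( E )]
(E)+F+F+F ⇒ (E+F)+F+F+F   [E → E + F]
(E+F)+F+F+F ⇒ (E+F+F)+F+F+F   [E → E + F]
(E+F+F)+F+F+F ⇒ (F+F+F)+F+F+F   [E → F]
(F+F+F)+F+F+F ⇒ (x+F+F)+F+F+F   [F → x]
(x+F+F)+F+F+F ⇒ (x+x+F)+F+F+F   [F → x]
(x+x+F)+F+F+F ⇒ (x+x+x)+F+F+F   [F → x]
(x+x+x)+F+F+F ⇒ (x+x+x)+x+F+F   [F → x]
(x+x+x)+x+F+F ⇒ (x+x+x)+x+x+F   [F → x]
(x+x+x)+x+x+F ⇒ (x+x+x)+x+x+x   [F → x]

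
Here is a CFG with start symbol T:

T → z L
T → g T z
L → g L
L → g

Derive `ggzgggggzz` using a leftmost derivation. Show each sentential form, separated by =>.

T => gTz   [T → g T z]
gTz => ggTzz   [T → g T z]
ggTzz => ggzLzz   [T → z L]
ggzLzz => ggzgLzz   [L → g L]
ggzgLzz => ggzggLzz   [L → g L]
ggzggLzz => ggzgggLzz   [L → g L]
ggzgggLzz => ggzggggLzz   [L → g L]
ggzggggLzz => ggzgggggzz   [L → g]

T => gTz => ggTzz => ggzLzz => ggzgLzz => ggzggLzz => ggzgggLzz => ggzggggLzz => ggzgggggzz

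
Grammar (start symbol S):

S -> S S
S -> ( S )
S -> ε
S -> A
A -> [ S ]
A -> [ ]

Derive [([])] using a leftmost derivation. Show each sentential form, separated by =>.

S=>SS=>AS=>[S]S=>[SS]S=>[(S)S]S=>[(A)S]S=>[([S])S]S=>[([])S]S=>[([])]S=>[([])]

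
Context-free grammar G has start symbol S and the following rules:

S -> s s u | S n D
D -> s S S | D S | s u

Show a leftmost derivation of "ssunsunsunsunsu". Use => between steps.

S => SnD   [S -> S n D]
SnD => SnDnD   [S -> S n D]
SnDnD => SnDnDnD   [S -> S n D]
SnDnDnD => SnDnDnDnD   [S -> S n D]
SnDnDnDnD => ssunDnDnDnD   [S -> s s u]
ssunDnDnDnD => ssunsunDnDnD   [D -> s u]
ssunsunDnDnD => ssunsunsunDnD   [D -> s u]
ssunsunsunDnD => ssunsunsunsunD   [D -> s u]
ssunsunsunsunD => ssunsunsunsunsu   [D -> s u]

S => SnD => SnDnD => SnDnDnD => SnDnDnDnD => ssunDnDnDnD => ssunsunDnDnD => ssunsunsunDnD => ssunsunsunsunD => ssunsunsunsunsu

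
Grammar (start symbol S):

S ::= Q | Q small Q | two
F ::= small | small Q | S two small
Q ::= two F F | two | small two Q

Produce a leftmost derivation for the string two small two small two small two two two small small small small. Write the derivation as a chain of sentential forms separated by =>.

S => Q small Q => two small Q => two small two F F => two small two small Q F => two small two small two F F F => two small two small two small Q F F => two small two small two small two F F F F => two small two small two small two S two small F F F => two small two small two small two two two small F F F => two small two small two small two two two small small F F => two small two small two small two two two small small small F => two small two small two small two two two small small small small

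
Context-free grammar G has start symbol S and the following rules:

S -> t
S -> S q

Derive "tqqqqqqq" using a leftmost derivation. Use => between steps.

S => Sq => Sqq => Sqqq => Sqqqq => Sqqqqq => Sqqqqqq => Sqqqqqqq => tqqqqqqq

S => Sq   [S -> S q]
Sq => Sqq   [S -> S q]
Sqq => Sqqq   [S -> S q]
Sqqq => Sqqqq   [S -> S q]
Sqqqq => Sqqqqq   [S -> S q]
Sqqqqq => Sqqqqqq   [S -> S q]
Sqqqqqq => Sqqqqqqq   [S -> S q]
Sqqqqqqq => tqqqqqqq   [S -> t]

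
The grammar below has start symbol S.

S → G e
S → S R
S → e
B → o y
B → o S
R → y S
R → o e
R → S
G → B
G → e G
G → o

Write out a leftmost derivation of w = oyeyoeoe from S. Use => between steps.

S => SR   [S → S R]
SR => SRR   [S → S R]
SRR => GeRR   [S → G e]
GeRR => BeRR   [G → B]
BeRR => oyeRR   [B → o y]
oyeRR => oyeySR   [R → y S]
oyeySR => oyeyGeR   [S → G e]
oyeyGeR => oyeyoeR   [G → o]
oyeyoeR => oyeyoeoe   [R → o e]

S => SR => SRR => GeRR => BeRR => oyeRR => oyeySR => oyeyGeR => oyeyoeR => oyeyoeoe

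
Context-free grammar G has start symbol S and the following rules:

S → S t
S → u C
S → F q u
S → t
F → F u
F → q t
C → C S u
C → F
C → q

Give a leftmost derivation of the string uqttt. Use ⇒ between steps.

S ⇒ St ⇒ Stt ⇒ uCtt ⇒ uFtt ⇒ uqttt

S ⇒ St   [S → S t]
St ⇒ Stt   [S → S t]
Stt ⇒ uCtt   [S → u C]
uCtt ⇒ uFtt   [C → F]
uFtt ⇒ uqttt   [F → q t]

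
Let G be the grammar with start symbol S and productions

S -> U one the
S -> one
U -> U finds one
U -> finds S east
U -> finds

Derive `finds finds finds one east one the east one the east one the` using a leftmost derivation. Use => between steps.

S => U one the => finds S east one the => finds U one the east one the => finds finds S east one the east one the => finds finds U one the east one the east one the => finds finds finds S east one the east one the east one the => finds finds finds one east one the east one the east one the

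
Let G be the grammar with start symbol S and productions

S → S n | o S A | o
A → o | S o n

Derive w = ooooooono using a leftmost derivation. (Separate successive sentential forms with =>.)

S=>oSA=>ooSAA=>oooSAAA=>ooooAAA=>oooooAA=>oooooSonA=>ooooooonA=>ooooooono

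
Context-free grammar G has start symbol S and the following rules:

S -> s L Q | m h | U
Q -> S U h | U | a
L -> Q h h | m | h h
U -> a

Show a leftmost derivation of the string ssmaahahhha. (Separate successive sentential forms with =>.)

S => sLQ => sQhhQ => sSUhhhQ => ssLQUhhhQ => ssmQUhhhQ => ssmSUhUhhhQ => ssmUUhUhhhQ => ssmaUhUhhhQ => ssmaahUhhhQ => ssmaahahhhQ => ssmaahahhhU => ssmaahahhha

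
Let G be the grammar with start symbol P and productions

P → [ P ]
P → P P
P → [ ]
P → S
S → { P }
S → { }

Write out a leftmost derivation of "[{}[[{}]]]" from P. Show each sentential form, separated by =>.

P => [P]   [P → [ P ]]
[P] => [PP]   [P → P P]
[PP] => [SP]   [P → S]
[SP] => [{}P]   [S → { }]
[{}P] => [{}[P]]   [P → [ P ]]
[{}[P]] => [{}[[P]]]   [P → [ P ]]
[{}[[P]]] => [{}[[S]]]   [P → S]
[{}[[S]]] => [{}[[{}]]]   [S → { }]

P => [P] => [PP] => [SP] => [{}P] => [{}[P]] => [{}[[P]]] => [{}[[S]]] => [{}[[{}]]]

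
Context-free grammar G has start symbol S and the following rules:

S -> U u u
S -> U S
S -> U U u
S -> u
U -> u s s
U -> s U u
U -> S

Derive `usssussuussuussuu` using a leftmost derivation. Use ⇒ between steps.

S ⇒ US   [S -> U S]
US ⇒ ussS   [U -> u s s]
ussS ⇒ ussUUu   [S -> U U u]
ussUUu ⇒ usssUuUu   [U -> s U u]
usssUuUu ⇒ usssussuUu   [U -> u s s]
usssussuUu ⇒ usssussuSu   [U -> S]
usssussuSu ⇒ usssussuUUuu   [S -> U U u]
usssussuUUuu ⇒ usssussuSUuu   [U -> S]
usssussuSUuu ⇒ usssussuUSUuu   [S -> U S]
usssussuUSUuu ⇒ usssussuussSUuu   [U -> u s s]
usssussuussSUuu ⇒ usssussuussuUuu   [S -> u]
usssussuussuUuu ⇒ usssussuussuussuu   [U -> u s s]

S⇒US⇒ussS⇒ussUUu⇒usssUuUu⇒usssussuUu⇒usssussuSu⇒usssussuUUuu⇒usssussuSUuu⇒usssussuUSUuu⇒usssussuussSUuu⇒usssussuussuUuu⇒usssussuussuussuu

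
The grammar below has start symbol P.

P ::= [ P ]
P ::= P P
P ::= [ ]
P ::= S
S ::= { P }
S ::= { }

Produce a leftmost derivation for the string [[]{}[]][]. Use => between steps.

P => PP => [P]P => [PP]P => [PPP]P => [[]PP]P => [[]SP]P => [[]{}P]P => [[]{}[]]P => [[]{}[]][]

P => PP   [P ::= P P]
PP => [P]P   [P ::= [ P ]]
[P]P => [PP]P   [P ::= P P]
[PP]P => [PPP]P   [P ::= P P]
[PPP]P => [[]PP]P   [P ::= [ ]]
[[]PP]P => [[]SP]P   [P ::= S]
[[]SP]P => [[]{}P]P   [S ::= { }]
[[]{}P]P => [[]{}[]]P   [P ::= [ ]]
[[]{}[]]P => [[]{}[]][]   [P ::= [ ]]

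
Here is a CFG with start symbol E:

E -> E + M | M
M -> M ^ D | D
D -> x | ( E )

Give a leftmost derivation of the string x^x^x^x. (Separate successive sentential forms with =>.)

E=>M=>M^D=>M^D^D=>M^D^D^D=>D^D^D^D=>x^D^D^D=>x^x^D^D=>x^x^x^D=>x^x^x^x

E => M   [E -> M]
M => M^D   [M -> M ^ D]
M^D => M^D^D   [M -> M ^ D]
M^D^D => M^D^D^D   [M -> M ^ D]
M^D^D^D => D^D^D^D   [M -> D]
D^D^D^D => x^D^D^D   [D -> x]
x^D^D^D => x^x^D^D   [D -> x]
x^x^D^D => x^x^x^D   [D -> x]
x^x^x^D => x^x^x^x   [D -> x]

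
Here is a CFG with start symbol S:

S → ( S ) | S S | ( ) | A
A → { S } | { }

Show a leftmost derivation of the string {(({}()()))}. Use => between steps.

S=>A=>{S}=>{(S)}=>{((S))}=>{((SS))}=>{((SSS))}=>{((ASS))}=>{(({}SS))}=>{(({}()S))}=>{(({}()()))}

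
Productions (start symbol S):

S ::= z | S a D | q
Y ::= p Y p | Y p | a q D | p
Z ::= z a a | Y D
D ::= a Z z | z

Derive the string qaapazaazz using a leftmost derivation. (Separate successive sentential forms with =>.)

S => SaD   [S ::= S a D]
SaD => qaD   [S ::= q]
qaD => qaaZz   [D ::= a Z z]
qaaZz => qaaYDz   [Z ::= Y D]
qaaYDz => qaapDz   [Y ::= p]
qaapDz => qaapaZzz   [D ::= a Z z]
qaapaZzz => qaapazaazz   [Z ::= z a a]

S=>SaD=>qaD=>qaaZz=>qaaYDz=>qaapDz=>qaapaZzz=>qaapazaazz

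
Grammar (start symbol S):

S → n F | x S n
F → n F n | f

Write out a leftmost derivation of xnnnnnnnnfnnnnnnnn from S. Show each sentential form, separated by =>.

S=>xSn=>xnFn=>xnnFnn=>xnnnFnnn=>xnnnnFnnnn=>xnnnnnFnnnnn=>xnnnnnnFnnnnnn=>xnnnnnnnFnnnnnnn=>xnnnnnnnnFnnnnnnnn=>xnnnnnnnnfnnnnnnnn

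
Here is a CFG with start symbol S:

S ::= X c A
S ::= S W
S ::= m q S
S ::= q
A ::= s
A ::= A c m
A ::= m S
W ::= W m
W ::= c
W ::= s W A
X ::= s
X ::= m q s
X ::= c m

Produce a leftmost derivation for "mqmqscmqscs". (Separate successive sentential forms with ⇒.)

S ⇒ mqS   [S ::= m q S]
mqS ⇒ mqXcA   [S ::= X c A]
mqXcA ⇒ mqmqscA   [X ::= m q s]
mqmqscA ⇒ mqmqscmS   [A ::= m S]
mqmqscmS ⇒ mqmqscmSW   [S ::= S W]
mqmqscmSW ⇒ mqmqscmqW   [S ::= q]
mqmqscmqW ⇒ mqmqscmqsWA   [W ::= s W A]
mqmqscmqsWA ⇒ mqmqscmqscA   [W ::= c]
mqmqscmqscA ⇒ mqmqscmqscs   [A ::= s]

S ⇒ mqS ⇒ mqXcA ⇒ mqmqscA ⇒ mqmqscmS ⇒ mqmqscmSW ⇒ mqmqscmqW ⇒ mqmqscmqsWA ⇒ mqmqscmqscA ⇒ mqmqscmqscs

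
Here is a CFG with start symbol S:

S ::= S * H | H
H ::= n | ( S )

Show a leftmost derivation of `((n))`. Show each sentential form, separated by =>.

S => H   [S ::= H]
H => (S)   [H ::= ( S )]
(S) => (H)   [S ::= H]
(H) => ((S))   [H ::= ( S )]
((S)) => ((H))   [S ::= H]
((H)) => ((n))   [H ::= n]

S=>H=>(S)=>(H)=>((S))=>((H))=>((n))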